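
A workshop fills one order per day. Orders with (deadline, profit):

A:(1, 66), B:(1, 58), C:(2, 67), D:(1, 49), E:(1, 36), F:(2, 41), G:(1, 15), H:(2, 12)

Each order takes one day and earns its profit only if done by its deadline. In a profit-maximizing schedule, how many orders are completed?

2

Profit order: C=67 A=66 B=58 D=49 F=41 E=36 G=15 H=12
Assign: C→slot 2, A→slot 1, B skipped, D skipped, F skipped, E skipped, G skipped, H skipped.
Slots: [1:A] [2:C]
2 of 8 scheduled.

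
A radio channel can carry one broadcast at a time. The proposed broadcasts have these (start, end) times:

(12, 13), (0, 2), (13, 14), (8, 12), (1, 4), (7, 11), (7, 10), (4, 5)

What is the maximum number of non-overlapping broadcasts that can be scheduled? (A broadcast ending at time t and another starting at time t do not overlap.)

Sort by end time and greedily take each interval whose start is ≥ the last chosen end.
Sorted by end: (0,2)  (1,4)  (4,5)  (7,10)  (7,11)  (8,12)  (12,13)  (13,14)
take (0,2); skip (1,4); take (4,5); take (7,10); skip (7,11); take (12,13); take (13,14).
Selected 5 broadcasts.

5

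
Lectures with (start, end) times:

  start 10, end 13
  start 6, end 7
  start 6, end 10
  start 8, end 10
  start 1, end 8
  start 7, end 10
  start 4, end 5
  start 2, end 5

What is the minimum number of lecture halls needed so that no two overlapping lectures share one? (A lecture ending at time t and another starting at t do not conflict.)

3

The answer is the maximum number of intervals overlapping at any instant.
Events (time:±→running): 1:+→1 2:+→2 4:+→3 … peak 3.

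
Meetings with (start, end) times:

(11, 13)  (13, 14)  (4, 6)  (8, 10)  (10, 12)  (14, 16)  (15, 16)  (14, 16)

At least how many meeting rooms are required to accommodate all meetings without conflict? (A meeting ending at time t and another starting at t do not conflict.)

Count concurrent intervals with a sweep; the peak is the room count.
Events (time:±→running): 4:+→1 6:-→0 8:+→1 10:-→0 10:+→1 11:+→2 12:-→1 13:-→0 13:+→1 14:-→0 14:+→1 14:+→2 15:+→3 … peak 3.

3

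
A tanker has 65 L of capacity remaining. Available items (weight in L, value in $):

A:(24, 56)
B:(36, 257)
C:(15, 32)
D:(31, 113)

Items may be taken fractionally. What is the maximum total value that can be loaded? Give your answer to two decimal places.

362.71

Greedy by value/weight ratio, highest first.
Order: B (257/36=7.14) > D (113/31=3.65) > A (56/24=2.33) > C (32/15=2.13)
Fill: take B (36 @ 257) → take 29/31 of D → 105.71; 65/65 used.
Total value = 362.71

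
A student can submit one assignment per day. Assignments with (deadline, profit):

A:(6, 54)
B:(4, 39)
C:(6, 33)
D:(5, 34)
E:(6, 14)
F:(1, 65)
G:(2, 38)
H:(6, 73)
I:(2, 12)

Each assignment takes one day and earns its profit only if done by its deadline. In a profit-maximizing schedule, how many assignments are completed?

6

By profit: H(d6,73), F(d1,65), A(d6,54), B(d4,39), G(d2,38), D(d5,34), C(d6,33), E(d6,14), I(d2,12)
H→slot 6; F→slot 1; A→slot 5; B→slot 4; G→slot 2; D→slot 3; C skipped; E skipped; I skipped.
6 of 9 scheduled.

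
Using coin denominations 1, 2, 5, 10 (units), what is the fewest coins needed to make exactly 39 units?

Greedy: take as many of the largest coin as possible, then repeat with the remainder.
39 − 3×10→9 − 1×5→4 − 2×2→0
Total coins = 3 + 1 + 2 = 6

6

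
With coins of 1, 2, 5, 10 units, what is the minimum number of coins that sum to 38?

Use the largest denomination that fits, subtract, and repeat.
38 = 3×10 + 1×5 + 1×2 + 1×1
Total coins = 3 + 1 + 1 + 1 = 6

6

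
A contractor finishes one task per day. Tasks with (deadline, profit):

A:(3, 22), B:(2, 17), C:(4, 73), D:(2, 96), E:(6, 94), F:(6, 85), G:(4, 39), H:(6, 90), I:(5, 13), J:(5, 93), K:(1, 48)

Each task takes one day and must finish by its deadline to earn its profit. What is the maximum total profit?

531

By profit: D(d2,96), E(d6,94), J(d5,93), H(d6,90), F(d6,85), C(d4,73), K(d1,48), G(d4,39), A(d3,22), B(d2,17), I(d5,13)
D→slot 2; E→slot 6; J→slot 5; H→slot 4; F→slot 3; C→slot 1; K skipped; G skipped; A skipped; B skipped; I skipped.
Profit = 73 + 96 + 85 + 90 + 93 + 94 = 531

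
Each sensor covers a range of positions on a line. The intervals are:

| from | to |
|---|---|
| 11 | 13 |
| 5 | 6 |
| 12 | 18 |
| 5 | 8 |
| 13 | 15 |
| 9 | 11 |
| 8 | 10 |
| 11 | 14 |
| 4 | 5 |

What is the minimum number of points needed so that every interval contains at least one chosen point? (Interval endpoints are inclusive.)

By right end: [4,5]  [5,6]  [5,8]  [8,10]  [9,11]  [11,13]  [11,14]  [13,15]  [12,18]
[4,5] uncovered → point at 5; [8,10] uncovered → point at 10; [11,13] uncovered → point at 13.
Points: 5, 10, 13 (3 total).

3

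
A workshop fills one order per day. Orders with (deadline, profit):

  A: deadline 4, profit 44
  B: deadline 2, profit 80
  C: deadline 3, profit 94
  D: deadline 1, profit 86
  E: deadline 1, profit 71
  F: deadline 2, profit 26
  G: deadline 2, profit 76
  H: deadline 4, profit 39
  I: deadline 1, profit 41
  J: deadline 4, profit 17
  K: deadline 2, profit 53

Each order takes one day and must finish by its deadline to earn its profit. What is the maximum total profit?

304

Profit order: C=94 D=86 B=80 G=76 E=71 K=53 A=44 I=41 H=39 F=26 J=17
Assign: C→slot 3, D→slot 1, B→slot 2, G skipped, E skipped, K skipped, A→slot 4, I skipped, H skipped, F skipped, J skipped.
Slots: [1:D] [2:B] [3:C] [4:A]
Profit = 86 + 80 + 94 + 44 = 304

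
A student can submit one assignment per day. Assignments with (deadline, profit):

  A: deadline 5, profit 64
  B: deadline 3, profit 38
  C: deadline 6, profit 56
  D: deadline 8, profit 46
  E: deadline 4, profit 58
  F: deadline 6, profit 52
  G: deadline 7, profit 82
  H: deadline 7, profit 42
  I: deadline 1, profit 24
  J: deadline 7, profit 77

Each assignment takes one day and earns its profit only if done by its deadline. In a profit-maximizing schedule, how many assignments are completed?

8

Profit order: G=82 J=77 A=64 E=58 C=56 F=52 D=46 H=42 B=38 I=24
Assign: G→slot 7, J→slot 6, A→slot 5, E→slot 4, C→slot 3, F→slot 2, D→slot 8, H→slot 1, B skipped, I skipped.
Slots: [1:H] [2:F] [3:C] [4:E] [5:A] [6:J] [7:G] [8:D]
8 of 10 scheduled.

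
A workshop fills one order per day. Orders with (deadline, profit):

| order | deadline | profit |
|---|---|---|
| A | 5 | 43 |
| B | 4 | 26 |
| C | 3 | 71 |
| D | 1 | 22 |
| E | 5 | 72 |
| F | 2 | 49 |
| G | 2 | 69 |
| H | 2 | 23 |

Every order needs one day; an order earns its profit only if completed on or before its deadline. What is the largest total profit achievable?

Profit order: E=72 C=71 G=69 F=49 A=43 B=26 H=23 D=22
Assign: E→slot 5, C→slot 3, G→slot 2, F→slot 1, A→slot 4, B skipped, H skipped, D skipped.
Slots: [1:F] [2:G] [3:C] [4:A] [5:E]
Profit = 49 + 69 + 71 + 43 + 72 = 304

304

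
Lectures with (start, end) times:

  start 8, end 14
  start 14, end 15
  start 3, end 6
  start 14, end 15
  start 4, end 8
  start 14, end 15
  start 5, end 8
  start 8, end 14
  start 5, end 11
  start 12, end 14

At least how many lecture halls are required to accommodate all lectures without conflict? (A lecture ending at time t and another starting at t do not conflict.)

4

starts: [3, 4, 5, 5, 8, 8, 12, 14, 14, 14]
ends:   [6, 8, 8, 11, 14, 14, 14, 15, 15, 15]
s3→1 s4→2 s5→3 s5→4  — peak 4.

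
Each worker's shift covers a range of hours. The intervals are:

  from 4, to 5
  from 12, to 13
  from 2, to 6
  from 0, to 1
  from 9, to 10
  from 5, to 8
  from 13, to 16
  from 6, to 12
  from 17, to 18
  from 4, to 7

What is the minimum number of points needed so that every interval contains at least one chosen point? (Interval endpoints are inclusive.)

5

Process intervals by earliest right end; each time one isn't hit yet, stab at its right endpoint.
Sorted: [0,1] [4,5] [2,6] [4,7] [5,8] [9,10] [6,12] [12,13] [13,16] [17,18]
{[0,1]} hit by 1; {[4,5],[2,6],[4,7],[5,8]} hit by 5; {[9,10],[6,12]} hit by 10; {[12,13],[13,16]} hit by 13; {[17,18]} hit by 18.
Points: 1, 5, 10, 13, 18 (5 total).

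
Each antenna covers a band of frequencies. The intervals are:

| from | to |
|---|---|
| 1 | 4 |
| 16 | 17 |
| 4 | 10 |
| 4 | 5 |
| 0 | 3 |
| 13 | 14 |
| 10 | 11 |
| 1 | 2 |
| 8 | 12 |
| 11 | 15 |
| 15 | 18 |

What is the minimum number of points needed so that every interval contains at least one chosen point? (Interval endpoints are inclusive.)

Process intervals by earliest right end; each time one isn't hit yet, stab at its right endpoint.
Sorted: [1,2] [0,3] [1,4] [4,5] [4,10] [10,11] [8,12] [13,14] [11,15] [16,17] [15,18]
{[1,2],[0,3],[1,4]} hit by 2; {[4,5],[4,10]} hit by 5; {[10,11],[8,12]} hit by 11; {[13,14],[11,15]} hit by 14; {[16,17],[15,18]} hit by 17.
Points: 2, 5, 11, 14, 17 (5 total).

5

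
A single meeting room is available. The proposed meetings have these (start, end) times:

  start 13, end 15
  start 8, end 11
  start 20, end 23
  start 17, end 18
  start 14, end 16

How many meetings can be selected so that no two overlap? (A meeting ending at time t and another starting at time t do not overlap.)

Greedy by earliest finish: after sorting by end time, pick each interval compatible with the last pick.
Sorted by end: (8,11)  (13,15)  (14,16)  (17,18)  (20,23)
take (8,11); take (13,15); skip (14,16); take (17,18); take (20,23).
Selected 4 meetings.

4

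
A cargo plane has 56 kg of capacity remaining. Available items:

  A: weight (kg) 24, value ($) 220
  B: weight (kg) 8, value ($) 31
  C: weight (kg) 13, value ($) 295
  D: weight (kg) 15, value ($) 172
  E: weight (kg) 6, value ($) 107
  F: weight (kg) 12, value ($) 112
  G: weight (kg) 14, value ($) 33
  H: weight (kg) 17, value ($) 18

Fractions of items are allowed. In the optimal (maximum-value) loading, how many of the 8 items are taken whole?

4

Sort by value per unit weight and fill in that order.
Ratios (sorted): C 22.69, E 17.83, D 11.47, F 9.33, A 9.17, B 3.88, G 2.36, H 1.06
take C (13 @ 295); take E (6 @ 107); take D (15 @ 172); take F (12 @ 112); take 10/24 of A → 91.67. Capacity used 56/56.
4 item(s) taken whole; one partial (take 10/24 of A).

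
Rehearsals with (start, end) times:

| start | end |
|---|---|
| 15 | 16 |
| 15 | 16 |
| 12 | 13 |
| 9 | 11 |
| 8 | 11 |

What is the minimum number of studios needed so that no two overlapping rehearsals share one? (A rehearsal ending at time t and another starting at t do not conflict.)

Count concurrent intervals with a sweep; the peak is the room count.
starts: [8, 9, 12, 15, 15]
ends:   [11, 11, 13, 16, 16]
s8→1 s9→2  — peak 2.

2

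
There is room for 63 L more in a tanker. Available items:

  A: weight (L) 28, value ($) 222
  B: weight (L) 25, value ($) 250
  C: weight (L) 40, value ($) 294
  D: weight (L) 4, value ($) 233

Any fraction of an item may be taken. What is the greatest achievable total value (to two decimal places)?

Sort by value per unit weight and fill in that order.
Ratios (sorted): D 58.25, B 10.00, A 7.93, C 7.35
take D (4 @ 233); take B (25 @ 250); take A (28 @ 222); take 6/40 of C → 44.10. Capacity used 63/63.
Total value = 749.10

749.10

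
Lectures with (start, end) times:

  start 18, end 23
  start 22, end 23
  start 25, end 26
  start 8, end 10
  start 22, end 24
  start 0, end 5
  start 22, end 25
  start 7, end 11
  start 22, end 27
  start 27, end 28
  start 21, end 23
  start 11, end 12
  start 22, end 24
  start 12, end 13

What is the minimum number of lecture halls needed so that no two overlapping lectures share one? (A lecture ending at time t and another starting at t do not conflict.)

Events (time:±→running): 0:+→1 5:-→0 7:+→1 8:+→2 10:-→1 11:-→0 11:+→1 12:-→0 12:+→1 13:-→0 18:+→1 21:+→2 22:+→3 22:+→4 22:+→5 22:+→6 22:+→7 … peak 7.

7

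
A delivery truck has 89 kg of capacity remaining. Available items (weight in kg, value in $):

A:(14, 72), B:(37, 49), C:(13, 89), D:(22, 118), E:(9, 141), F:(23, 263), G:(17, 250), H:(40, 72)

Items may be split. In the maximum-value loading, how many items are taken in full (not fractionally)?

5

Greedy by value/weight ratio, highest first.
Order: E (141/9=15.67) > G (250/17=14.71) > F (263/23=11.43) > C (89/13=6.85) > D (118/22=5.36) > A (72/14=5.14) > H (72/40=1.80) > B (49/37=1.32)
Fill: take E (9 @ 141) → take G (17 @ 250) → take F (23 @ 263) → take C (13 @ 89) → take D (22 @ 118) → take 5/14 of A → 25.71; 89/89 used.
5 item(s) taken whole; one partial (take 5/14 of A).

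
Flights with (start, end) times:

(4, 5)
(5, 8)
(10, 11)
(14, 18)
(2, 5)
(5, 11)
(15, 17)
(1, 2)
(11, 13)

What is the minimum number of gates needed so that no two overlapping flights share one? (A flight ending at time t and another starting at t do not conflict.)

Count concurrent intervals with a sweep; the peak is the room count.
Events (time:±→running): 1:+→1 2:-→0 2:+→1 4:+→2 … peak 2.

2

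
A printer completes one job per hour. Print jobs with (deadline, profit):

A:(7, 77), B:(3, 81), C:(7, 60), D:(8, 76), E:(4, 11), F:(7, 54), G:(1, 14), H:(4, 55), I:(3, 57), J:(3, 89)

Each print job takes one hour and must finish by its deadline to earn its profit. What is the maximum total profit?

Profit order: J=89 B=81 A=77 D=76 C=60 I=57 H=55 F=54 G=14 E=11
Assign: J→slot 3, B→slot 2, A→slot 7, D→slot 8, C→slot 6, I→slot 1, H→slot 4, F→slot 5, G skipped, E skipped.
Slots: [1:I] [2:B] [3:J] [4:H] [5:F] [6:C] [7:A] [8:D]
Profit = 57 + 81 + 89 + 55 + 54 + 60 + 77 + 76 = 549

549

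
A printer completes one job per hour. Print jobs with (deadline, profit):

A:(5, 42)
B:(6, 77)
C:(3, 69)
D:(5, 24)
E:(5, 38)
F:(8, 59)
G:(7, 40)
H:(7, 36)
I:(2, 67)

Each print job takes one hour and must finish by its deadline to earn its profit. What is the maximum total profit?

428

Take jobs in profit order; each goes to the latest open slot no later than its deadline.
Profit order: B=77 C=69 I=67 F=59 A=42 G=40 E=38 H=36 D=24
Assign: B→slot 6, C→slot 3, I→slot 2, F→slot 8, A→slot 5, G→slot 7, E→slot 4, H→slot 1, D skipped.
Slots: [1:H] [2:I] [3:C] [4:E] [5:A] [6:B] [7:G] [8:F]
Profit = 36 + 67 + 69 + 38 + 42 + 77 + 40 + 59 = 428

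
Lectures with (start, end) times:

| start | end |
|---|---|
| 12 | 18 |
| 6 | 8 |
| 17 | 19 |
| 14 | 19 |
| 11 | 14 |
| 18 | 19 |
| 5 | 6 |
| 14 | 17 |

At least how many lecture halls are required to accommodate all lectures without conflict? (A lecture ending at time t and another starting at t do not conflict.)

3

Count concurrent intervals with a sweep; the peak is the room count.
starts: [5, 6, 11, 12, 14, 14, 17, 18]
ends:   [6, 8, 14, 17, 18, 19, 19, 19]
s5→1 e6→0 s6→1 e8→0 s11→1 s12→2 e14→1 s14→2 s14→3  — peak 3.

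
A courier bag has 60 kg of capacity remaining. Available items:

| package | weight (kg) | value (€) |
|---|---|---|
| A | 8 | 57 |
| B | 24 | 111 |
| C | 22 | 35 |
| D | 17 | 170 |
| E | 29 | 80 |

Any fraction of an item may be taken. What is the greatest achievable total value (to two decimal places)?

Greedy by value/weight ratio, highest first.
Ratios (sorted): D 10.00, A 7.12, B 4.62, E 2.76, C 1.59
take D (17 @ 170); take A (8 @ 57); take B (24 @ 111); take 11/29 of E → 30.34. Capacity used 60/60.
Total value = 368.34

368.34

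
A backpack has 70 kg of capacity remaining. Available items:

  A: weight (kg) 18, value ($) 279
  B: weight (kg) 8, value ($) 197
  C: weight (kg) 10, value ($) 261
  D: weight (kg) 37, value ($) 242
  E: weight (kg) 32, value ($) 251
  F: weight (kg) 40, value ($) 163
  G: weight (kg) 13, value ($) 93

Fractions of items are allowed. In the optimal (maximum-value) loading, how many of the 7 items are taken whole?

Sort by value per unit weight and fill in that order.
Ratios (sorted): C 26.10, B 24.62, A 15.50, E 7.84, G 7.15, D 6.54, F 4.08
take C (10 @ 261); take B (8 @ 197); take A (18 @ 279); take E (32 @ 251); take 2/13 of G → 14.31. Capacity used 70/70.
4 item(s) taken whole; one partial (take 2/13 of G).

4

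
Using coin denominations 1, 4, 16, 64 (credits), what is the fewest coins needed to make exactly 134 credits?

5

Greedy: take as many of the largest coin as possible, then repeat with the remainder.
134 − 2×64→6 − 1×4→2 − 2×1→0
Total coins = 2 + 1 + 2 = 5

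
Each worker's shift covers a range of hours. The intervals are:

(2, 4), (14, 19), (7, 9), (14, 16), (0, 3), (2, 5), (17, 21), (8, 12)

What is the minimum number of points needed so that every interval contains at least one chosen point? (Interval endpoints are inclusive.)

4

Sort by right endpoint; whenever an interval is uncovered, place a point at its right end.
Sorted: [0,3] [2,4] [2,5] [7,9] [8,12] [14,16] [14,19] [17,21]
{[0,3],[2,4],[2,5]} hit by 3; {[7,9],[8,12]} hit by 9; {[14,16],[14,19]} hit by 16; {[17,21]} hit by 21.
Points: 3, 9, 16, 21 (4 total).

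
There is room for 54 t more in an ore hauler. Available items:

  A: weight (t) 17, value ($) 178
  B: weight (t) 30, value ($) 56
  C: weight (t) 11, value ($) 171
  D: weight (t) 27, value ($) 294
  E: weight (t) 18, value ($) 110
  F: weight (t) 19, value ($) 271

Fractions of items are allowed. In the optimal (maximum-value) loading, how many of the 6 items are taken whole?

2

Greedy by value/weight ratio, highest first.
Ratios (sorted): C 15.55, F 14.26, D 10.89, A 10.47, E 6.11, B 1.87
take C (11 @ 171); take F (19 @ 271); take 24/27 of D → 261.33. Capacity used 54/54.
2 item(s) taken whole; one partial (take 24/27 of D).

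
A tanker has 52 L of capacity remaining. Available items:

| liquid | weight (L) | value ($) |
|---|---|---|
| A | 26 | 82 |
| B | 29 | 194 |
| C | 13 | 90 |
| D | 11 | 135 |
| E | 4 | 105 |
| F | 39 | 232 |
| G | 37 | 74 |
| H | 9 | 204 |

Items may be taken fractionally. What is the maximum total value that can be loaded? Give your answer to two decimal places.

634.34

Sort by value per unit weight and fill in that order.
Order: E (105/4=26.25) > H (204/9=22.67) > D (135/11=12.27) > C (90/13=6.92) > B (194/29=6.69) > F (232/39=5.95) > A (82/26=3.15) > G (74/37=2.00)
Fill: take E (4 @ 105) → take H (9 @ 204) → take D (11 @ 135) → take C (13 @ 90) → take 15/29 of B → 100.34; 52/52 used.
Total value = 634.34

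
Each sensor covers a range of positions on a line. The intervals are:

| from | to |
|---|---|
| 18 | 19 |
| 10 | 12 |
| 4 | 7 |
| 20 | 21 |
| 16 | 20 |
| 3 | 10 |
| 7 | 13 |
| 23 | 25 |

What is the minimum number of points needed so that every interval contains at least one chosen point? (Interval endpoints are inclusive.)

5

Sorted: [4,7] [3,10] [10,12] [7,13] [18,19] [16,20] [20,21] [23,25]
{[4,7],[3,10]} hit by 7; {[10,12],[7,13]} hit by 12; {[18,19],[16,20]} hit by 19; {[20,21]} hit by 21; {[23,25]} hit by 25.
Points: 7, 12, 19, 21, 25 (5 total).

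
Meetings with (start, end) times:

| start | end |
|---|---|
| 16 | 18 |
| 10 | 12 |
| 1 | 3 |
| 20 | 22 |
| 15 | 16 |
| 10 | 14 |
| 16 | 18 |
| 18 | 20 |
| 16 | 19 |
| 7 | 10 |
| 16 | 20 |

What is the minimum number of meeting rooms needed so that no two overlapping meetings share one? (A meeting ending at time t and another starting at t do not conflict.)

4

The answer is the maximum number of intervals overlapping at any instant.
starts: [1, 7, 10, 10, 15, 16, 16, 16, 16, 18, 20]
ends:   [3, 10, 12, 14, 16, 18, 18, 19, 20, 20, 22]
s1→1 e3→0 s7→1 e10→0 s10→1 s10→2 e12→1 e14→0 s15→1 e16→0 s16→1 s16→2 s16→3 s16→4  — peak 4.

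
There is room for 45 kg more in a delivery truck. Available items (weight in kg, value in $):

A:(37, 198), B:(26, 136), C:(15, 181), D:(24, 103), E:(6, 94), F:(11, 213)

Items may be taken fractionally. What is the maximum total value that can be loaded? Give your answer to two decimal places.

Greedy by value/weight ratio, highest first.
Ratios (sorted): F 19.36, E 15.67, C 12.07, A 5.35, B 5.23, D 4.29
take F (11 @ 213); take E (6 @ 94); take C (15 @ 181); take 13/37 of A → 69.57. Capacity used 45/45.
Total value = 557.57

557.57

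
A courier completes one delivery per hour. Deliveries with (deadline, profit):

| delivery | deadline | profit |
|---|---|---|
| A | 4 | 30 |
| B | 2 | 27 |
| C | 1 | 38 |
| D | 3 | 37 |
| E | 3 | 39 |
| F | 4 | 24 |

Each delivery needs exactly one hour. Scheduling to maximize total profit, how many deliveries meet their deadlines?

Take jobs in profit order; each goes to the latest open slot no later than its deadline.
Profit order: E=39 C=38 D=37 A=30 B=27 F=24
Assign: E→slot 3, C→slot 1, D→slot 2, A→slot 4, B skipped, F skipped.
Slots: [1:C] [2:D] [3:E] [4:A]
4 of 6 scheduled.

4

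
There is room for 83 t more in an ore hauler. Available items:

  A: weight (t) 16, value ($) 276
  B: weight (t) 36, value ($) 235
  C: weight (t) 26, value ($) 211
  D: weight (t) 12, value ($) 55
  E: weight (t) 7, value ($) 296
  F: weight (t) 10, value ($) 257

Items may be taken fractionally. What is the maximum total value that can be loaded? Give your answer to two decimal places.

Sort by value per unit weight and fill in that order.
Ratios (sorted): E 42.29, F 25.70, A 17.25, C 8.12, B 6.53, D 4.58
take E (7 @ 296); take F (10 @ 257); take A (16 @ 276); take C (26 @ 211); take 24/36 of B → 156.67. Capacity used 83/83.
Total value = 1196.67

1196.67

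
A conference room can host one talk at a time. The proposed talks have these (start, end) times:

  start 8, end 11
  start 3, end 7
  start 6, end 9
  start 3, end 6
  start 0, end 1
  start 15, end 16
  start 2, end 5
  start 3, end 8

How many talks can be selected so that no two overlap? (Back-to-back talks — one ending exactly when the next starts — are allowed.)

4

Sort by end time and greedily take each interval whose start is ≥ the last chosen end.
By end time: (0,1), (2,5), (3,6), (3,7), (3,8), (6,9), (8,11), (15,16).
Pick (0,1); next start ≥ 1 → (2,5); next start ≥ 5 → (6,9); next start ≥ 9 → (15,16).
Selected 4 talks.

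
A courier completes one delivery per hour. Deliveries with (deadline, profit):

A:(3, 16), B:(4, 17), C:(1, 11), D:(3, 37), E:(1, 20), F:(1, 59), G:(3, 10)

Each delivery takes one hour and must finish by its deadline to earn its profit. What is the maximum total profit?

129

By profit: F(d1,59), D(d3,37), E(d1,20), B(d4,17), A(d3,16), C(d1,11), G(d3,10)
F→slot 1; D→slot 3; E skipped; B→slot 4; A→slot 2; C skipped; G skipped.
Profit = 59 + 16 + 37 + 17 = 129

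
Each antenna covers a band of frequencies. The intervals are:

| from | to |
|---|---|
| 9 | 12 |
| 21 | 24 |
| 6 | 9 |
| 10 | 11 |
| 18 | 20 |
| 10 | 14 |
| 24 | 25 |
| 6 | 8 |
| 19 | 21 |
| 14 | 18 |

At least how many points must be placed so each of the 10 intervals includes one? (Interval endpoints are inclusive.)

5

Sorted: [6,8] [6,9] [10,11] [9,12] [10,14] [14,18] [18,20] [19,21] [21,24] [24,25]
{[6,8],[6,9]} hit by 8; {[10,11],[9,12],[10,14]} hit by 11; {[14,18],[18,20]} hit by 18; {[19,21],[21,24]} hit by 21; {[24,25]} hit by 25.
Points: 8, 11, 18, 21, 25 (5 total).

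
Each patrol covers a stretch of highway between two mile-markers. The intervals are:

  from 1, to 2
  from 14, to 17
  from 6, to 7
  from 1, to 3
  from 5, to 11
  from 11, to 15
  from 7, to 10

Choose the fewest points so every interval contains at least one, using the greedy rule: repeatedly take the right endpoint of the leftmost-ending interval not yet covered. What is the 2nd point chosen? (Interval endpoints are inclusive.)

Sort by right endpoint; whenever an interval is uncovered, place a point at its right end.
Sorted: [1,2] [1,3] [6,7] [7,10] [5,11] [11,15] [14,17]
{[1,2],[1,3]} hit by 2; {[6,7],[7,10],[5,11]} hit by 7; {[11,15],[14,17]} hit by 15.
Points: 2, 7, 15 (3 total).

7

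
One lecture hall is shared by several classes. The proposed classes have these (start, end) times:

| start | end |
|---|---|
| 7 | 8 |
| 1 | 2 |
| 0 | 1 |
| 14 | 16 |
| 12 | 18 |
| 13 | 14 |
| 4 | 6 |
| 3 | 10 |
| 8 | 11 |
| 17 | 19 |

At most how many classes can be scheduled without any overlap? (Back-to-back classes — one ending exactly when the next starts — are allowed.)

8

Greedy by earliest finish: after sorting by end time, pick each interval compatible with the last pick.
By end time: (0,1), (1,2), (4,6), (7,8), (3,10), (8,11), (13,14), (14,16), (12,18), (17,19).
Pick (0,1); next start ≥ 1 → (1,2); next start ≥ 2 → (4,6); next start ≥ 6 → (7,8); next start ≥ 8 → (8,11); next start ≥ 11 → (13,14); next start ≥ 14 → (14,16); next start ≥ 16 → (17,19).
Selected 8 classes.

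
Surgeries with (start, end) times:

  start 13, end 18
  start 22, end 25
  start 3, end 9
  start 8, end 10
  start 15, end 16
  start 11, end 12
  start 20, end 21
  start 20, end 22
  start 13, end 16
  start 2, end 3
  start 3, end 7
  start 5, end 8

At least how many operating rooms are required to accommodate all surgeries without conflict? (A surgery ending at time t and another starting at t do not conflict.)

3

Count concurrent intervals with a sweep; the peak is the room count.
Events (time:±→running): 2:+→1 3:-→0 3:+→1 3:+→2 5:+→3 … peak 3.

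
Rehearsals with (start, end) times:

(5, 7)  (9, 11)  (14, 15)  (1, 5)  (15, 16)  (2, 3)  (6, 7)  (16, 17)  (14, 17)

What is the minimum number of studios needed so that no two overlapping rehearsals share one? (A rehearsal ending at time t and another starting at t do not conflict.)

starts: [1, 2, 5, 6, 9, 14, 14, 15, 16]
ends:   [3, 5, 7, 7, 11, 15, 16, 17, 17]
s1→1 s2→2  — peak 2.

2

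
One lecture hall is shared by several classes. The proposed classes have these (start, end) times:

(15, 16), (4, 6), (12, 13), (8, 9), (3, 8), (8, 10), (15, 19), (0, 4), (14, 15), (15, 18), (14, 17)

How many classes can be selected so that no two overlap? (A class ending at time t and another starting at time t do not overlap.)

Order by finish time; keep every interval that doesn't clash with the previous kept one.
By end time: (0,4), (4,6), (3,8), (8,9), (8,10), (12,13), (14,15), (15,16), (14,17), (15,18), (15,19).
Pick (0,4); next start ≥ 4 → (4,6); next start ≥ 6 → (8,9); next start ≥ 9 → (12,13); next start ≥ 13 → (14,15); next start ≥ 15 → (15,16).
Selected 6 classes.

6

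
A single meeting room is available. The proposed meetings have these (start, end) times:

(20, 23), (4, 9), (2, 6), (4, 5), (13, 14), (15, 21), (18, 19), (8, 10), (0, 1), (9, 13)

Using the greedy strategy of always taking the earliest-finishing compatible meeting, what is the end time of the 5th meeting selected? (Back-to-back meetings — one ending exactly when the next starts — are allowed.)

19

Sort by end time and greedily take each interval whose start is ≥ the last chosen end.
By end time: (0,1), (4,5), (2,6), (4,9), (8,10), (9,13), (13,14), (18,19), (15,21), (20,23).
Pick (0,1); next start ≥ 1 → (4,5); next start ≥ 5 → (8,10); next start ≥ 10 → (13,14); next start ≥ 14 → (18,19); next start ≥ 19 → (20,23).
Selected: (0,1) (4,5) (8,10) (13,14) (18,19) (20,23)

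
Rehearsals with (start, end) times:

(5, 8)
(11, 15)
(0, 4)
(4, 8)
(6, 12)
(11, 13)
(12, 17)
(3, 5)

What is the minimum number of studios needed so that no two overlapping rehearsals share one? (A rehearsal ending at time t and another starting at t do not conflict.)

3

Count concurrent intervals with a sweep; the peak is the room count.
Events (time:±→running): 0:+→1 3:+→2 4:-→1 4:+→2 5:-→1 5:+→2 6:+→3 … peak 3.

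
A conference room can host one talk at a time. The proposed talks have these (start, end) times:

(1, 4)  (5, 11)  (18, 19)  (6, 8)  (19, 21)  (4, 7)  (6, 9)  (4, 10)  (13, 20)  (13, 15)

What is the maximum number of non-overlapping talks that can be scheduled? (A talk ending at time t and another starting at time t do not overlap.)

Sorted by end: (1,4)  (4,7)  (6,8)  (6,9)  (4,10)  (5,11)  (13,15)  (18,19)  (13,20)  (19,21)
take (1,4); take (4,7); take (13,15); take (18,19); take (19,21).
Selected 5 talks.

5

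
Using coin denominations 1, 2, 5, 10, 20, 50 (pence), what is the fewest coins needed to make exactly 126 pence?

5

Greedy: take as many of the largest coin as possible, then repeat with the remainder.
126 − 2×50→26 − 1×20→6 − 1×5→1 − 1×1→0
Total coins = 2 + 1 + 1 + 1 = 5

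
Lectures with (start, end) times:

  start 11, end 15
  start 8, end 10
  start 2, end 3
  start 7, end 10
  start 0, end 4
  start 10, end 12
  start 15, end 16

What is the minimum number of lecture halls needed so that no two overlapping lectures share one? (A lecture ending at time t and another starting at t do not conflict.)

starts: [0, 2, 7, 8, 10, 11, 15]
ends:   [3, 4, 10, 10, 12, 15, 16]
s0→1 s2→2  — peak 2.

2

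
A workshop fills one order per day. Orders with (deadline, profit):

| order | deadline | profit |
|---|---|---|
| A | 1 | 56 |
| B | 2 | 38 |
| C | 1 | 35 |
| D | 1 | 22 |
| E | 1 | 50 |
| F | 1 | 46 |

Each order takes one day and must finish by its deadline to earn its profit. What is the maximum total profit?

94

By profit: A(d1,56), E(d1,50), F(d1,46), B(d2,38), C(d1,35), D(d1,22)
A→slot 1; E skipped; F skipped; B→slot 2; C skipped; D skipped.
Profit = 56 + 38 = 94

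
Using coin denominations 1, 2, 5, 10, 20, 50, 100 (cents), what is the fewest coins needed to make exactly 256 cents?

Use the largest denomination that fits, subtract, and repeat.
256 − 2×100→56 − 1×50→6 − 1×5→1 − 1×1→0
Total coins = 2 + 1 + 1 + 1 = 5

5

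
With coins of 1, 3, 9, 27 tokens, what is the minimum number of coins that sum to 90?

90 = 3×27 + 1×9
Total coins = 3 + 1 = 4

4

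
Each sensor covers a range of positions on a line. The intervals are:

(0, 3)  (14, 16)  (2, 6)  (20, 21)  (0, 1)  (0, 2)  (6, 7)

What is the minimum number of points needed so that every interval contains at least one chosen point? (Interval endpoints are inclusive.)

Sorted: [0,1] [0,2] [0,3] [2,6] [6,7] [14,16] [20,21]
{[0,1],[0,2],[0,3]} hit by 1; {[2,6],[6,7]} hit by 6; {[14,16]} hit by 16; {[20,21]} hit by 21.
Points: 1, 6, 16, 21 (4 total).

4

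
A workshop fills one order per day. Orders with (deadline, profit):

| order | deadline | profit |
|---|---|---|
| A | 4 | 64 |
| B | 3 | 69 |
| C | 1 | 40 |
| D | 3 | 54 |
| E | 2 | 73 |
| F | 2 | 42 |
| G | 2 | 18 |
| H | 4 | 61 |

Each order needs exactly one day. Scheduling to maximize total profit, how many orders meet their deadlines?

Take jobs in profit order; each goes to the latest open slot no later than its deadline.
By profit: E(d2,73), B(d3,69), A(d4,64), H(d4,61), D(d3,54), F(d2,42), C(d1,40), G(d2,18)
E→slot 2; B→slot 3; A→slot 4; H→slot 1; D skipped; F skipped; C skipped; G skipped.
4 of 8 scheduled.

4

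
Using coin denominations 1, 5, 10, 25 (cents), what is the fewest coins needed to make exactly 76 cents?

Greedy: take as many of the largest coin as possible, then repeat with the remainder.
76 = 3×25 + 1×1
Total coins = 3 + 1 = 4

4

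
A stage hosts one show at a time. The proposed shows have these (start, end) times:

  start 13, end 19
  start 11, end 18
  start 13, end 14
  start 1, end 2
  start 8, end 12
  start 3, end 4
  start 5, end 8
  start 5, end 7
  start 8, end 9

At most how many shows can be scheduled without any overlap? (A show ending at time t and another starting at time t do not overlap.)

5

By end time: (1,2), (3,4), (5,7), (5,8), (8,9), (8,12), (13,14), (11,18), (13,19).
Pick (1,2); next start ≥ 2 → (3,4); next start ≥ 4 → (5,7); next start ≥ 7 → (8,9); next start ≥ 9 → (13,14).
Selected 5 shows.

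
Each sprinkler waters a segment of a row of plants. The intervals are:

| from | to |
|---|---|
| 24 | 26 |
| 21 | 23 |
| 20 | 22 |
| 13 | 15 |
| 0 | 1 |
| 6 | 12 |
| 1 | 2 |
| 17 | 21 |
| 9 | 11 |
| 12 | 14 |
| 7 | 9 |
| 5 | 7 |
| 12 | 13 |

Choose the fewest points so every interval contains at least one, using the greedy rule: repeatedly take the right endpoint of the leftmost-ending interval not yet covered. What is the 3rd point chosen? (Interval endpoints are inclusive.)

Sort by right endpoint; whenever an interval is uncovered, place a point at its right end.
By right end: [0,1]  [1,2]  [5,7]  [7,9]  [9,11]  [6,12]  [12,13]  [12,14]  [13,15]  [17,21]  [20,22]  [21,23]  [24,26]
[0,1] uncovered → point at 1; [5,7] uncovered → point at 7; [9,11] uncovered → point at 11; [12,13] uncovered → point at 13; [17,21] uncovered → point at 21; [24,26] uncovered → point at 26.
Points: 1, 7, 11, 13, 21, 26 (6 total).

11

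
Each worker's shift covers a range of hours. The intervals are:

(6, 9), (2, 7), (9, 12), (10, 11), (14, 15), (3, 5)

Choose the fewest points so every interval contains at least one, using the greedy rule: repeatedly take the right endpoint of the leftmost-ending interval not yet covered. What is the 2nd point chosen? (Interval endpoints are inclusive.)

9

Process intervals by earliest right end; each time one isn't hit yet, stab at its right endpoint.
Sorted: [3,5] [2,7] [6,9] [10,11] [9,12] [14,15]
{[3,5],[2,7]} hit by 5; {[6,9]} hit by 9; {[10,11],[9,12]} hit by 11; {[14,15]} hit by 15.
Points: 5, 9, 11, 15 (4 total).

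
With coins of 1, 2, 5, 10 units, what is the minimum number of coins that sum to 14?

3

Greedy: take as many of the largest coin as possible, then repeat with the remainder.
14 − 1×10→4 − 2×2→0
Total coins = 1 + 2 = 3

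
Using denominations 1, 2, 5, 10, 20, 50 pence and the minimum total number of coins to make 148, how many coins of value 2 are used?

148 − 2×50→48 − 2×20→8 − 1×5→3 − 1×2→1 − 1×1→0
Count of 2: 1

1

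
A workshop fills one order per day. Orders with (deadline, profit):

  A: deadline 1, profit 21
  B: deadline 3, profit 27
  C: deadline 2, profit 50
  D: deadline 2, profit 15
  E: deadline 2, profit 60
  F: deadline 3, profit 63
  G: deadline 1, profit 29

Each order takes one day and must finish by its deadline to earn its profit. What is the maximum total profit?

Take jobs in profit order; each goes to the latest open slot no later than its deadline.
By profit: F(d3,63), E(d2,60), C(d2,50), G(d1,29), B(d3,27), A(d1,21), D(d2,15)
F→slot 3; E→slot 2; C→slot 1; G skipped; B skipped; A skipped; D skipped.
Profit = 50 + 60 + 63 = 173

173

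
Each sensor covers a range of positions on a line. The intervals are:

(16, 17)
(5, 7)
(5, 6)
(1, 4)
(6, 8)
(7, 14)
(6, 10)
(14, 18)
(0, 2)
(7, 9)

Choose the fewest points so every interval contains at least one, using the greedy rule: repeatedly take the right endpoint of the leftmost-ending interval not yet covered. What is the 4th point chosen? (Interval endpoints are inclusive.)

Process intervals by earliest right end; each time one isn't hit yet, stab at its right endpoint.
By right end: [0,2]  [1,4]  [5,6]  [5,7]  [6,8]  [7,9]  [6,10]  [7,14]  [16,17]  [14,18]
[0,2] uncovered → point at 2; [5,6] uncovered → point at 6; [7,9] uncovered → point at 9; [16,17] uncovered → point at 17.
Points: 2, 6, 9, 17 (4 total).

17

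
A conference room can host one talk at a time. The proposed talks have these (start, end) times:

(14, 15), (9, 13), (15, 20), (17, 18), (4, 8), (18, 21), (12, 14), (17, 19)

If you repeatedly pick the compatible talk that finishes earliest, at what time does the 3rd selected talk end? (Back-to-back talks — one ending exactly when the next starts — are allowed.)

15

By end time: (4,8), (9,13), (12,14), (14,15), (17,18), (17,19), (15,20), (18,21).
Pick (4,8); next start ≥ 8 → (9,13); next start ≥ 13 → (14,15); next start ≥ 15 → (17,18); next start ≥ 18 → (18,21).
Selected: (4,8) (9,13) (14,15) (17,18) (18,21)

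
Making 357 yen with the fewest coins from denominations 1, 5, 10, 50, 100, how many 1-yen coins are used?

2

Use the largest denomination that fits, subtract, and repeat.
357 = 3×100 + 1×50 + 1×5 + 2×1
Count of 1: 2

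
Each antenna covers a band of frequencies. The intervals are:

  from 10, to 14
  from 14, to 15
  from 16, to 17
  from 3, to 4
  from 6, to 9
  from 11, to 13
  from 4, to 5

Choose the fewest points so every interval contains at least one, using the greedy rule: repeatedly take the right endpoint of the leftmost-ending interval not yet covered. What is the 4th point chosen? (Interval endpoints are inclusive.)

Sorted: [3,4] [4,5] [6,9] [11,13] [10,14] [14,15] [16,17]
{[3,4],[4,5]} hit by 4; {[6,9]} hit by 9; {[11,13],[10,14]} hit by 13; {[14,15]} hit by 15; {[16,17]} hit by 17.
Points: 4, 9, 13, 15, 17 (5 total).

15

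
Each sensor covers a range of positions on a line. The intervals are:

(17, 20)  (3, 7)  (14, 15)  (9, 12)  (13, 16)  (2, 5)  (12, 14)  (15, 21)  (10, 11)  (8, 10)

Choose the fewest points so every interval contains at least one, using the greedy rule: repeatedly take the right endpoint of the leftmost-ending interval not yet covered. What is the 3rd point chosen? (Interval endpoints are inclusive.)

Sort by right endpoint; whenever an interval is uncovered, place a point at its right end.
Sorted: [2,5] [3,7] [8,10] [10,11] [9,12] [12,14] [14,15] [13,16] [17,20] [15,21]
{[2,5],[3,7]} hit by 5; {[8,10],[10,11],[9,12]} hit by 10; {[12,14],[14,15],[13,16]} hit by 14; {[17,20],[15,21]} hit by 20.
Points: 5, 10, 14, 20 (4 total).

14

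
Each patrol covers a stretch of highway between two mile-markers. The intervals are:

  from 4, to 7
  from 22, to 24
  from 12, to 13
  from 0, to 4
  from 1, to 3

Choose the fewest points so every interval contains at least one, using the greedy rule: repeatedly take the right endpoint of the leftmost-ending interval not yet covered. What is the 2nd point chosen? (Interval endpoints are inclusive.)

7

By right end: [1,3]  [0,4]  [4,7]  [12,13]  [22,24]
[1,3] uncovered → point at 3; [4,7] uncovered → point at 7; [12,13] uncovered → point at 13; [22,24] uncovered → point at 24.
Points: 3, 7, 13, 24 (4 total).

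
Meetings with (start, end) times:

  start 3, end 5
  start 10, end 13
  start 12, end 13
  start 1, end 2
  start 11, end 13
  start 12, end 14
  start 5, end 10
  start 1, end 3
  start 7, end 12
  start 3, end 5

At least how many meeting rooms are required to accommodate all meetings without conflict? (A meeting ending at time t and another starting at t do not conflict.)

4

Count concurrent intervals with a sweep; the peak is the room count.
starts: [1, 1, 3, 3, 5, 7, 10, 11, 12, 12]
ends:   [2, 3, 5, 5, 10, 12, 13, 13, 13, 14]
s1→1 s1→2 e2→1 e3→0 s3→1 s3→2 e5→1 e5→0 s5→1 s7→2 e10→1 s10→2 s11→3 e12→2 s12→3 s12→4  — peak 4.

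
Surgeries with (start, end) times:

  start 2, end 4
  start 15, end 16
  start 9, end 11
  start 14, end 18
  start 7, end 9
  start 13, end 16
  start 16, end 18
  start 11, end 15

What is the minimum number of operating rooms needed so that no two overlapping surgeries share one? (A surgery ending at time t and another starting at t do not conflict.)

3

Count concurrent intervals with a sweep; the peak is the room count.
starts: [2, 7, 9, 11, 13, 14, 15, 16]
ends:   [4, 9, 11, 15, 16, 16, 18, 18]
s2→1 e4→0 s7→1 e9→0 s9→1 e11→0 s11→1 s13→2 s14→3  — peak 3.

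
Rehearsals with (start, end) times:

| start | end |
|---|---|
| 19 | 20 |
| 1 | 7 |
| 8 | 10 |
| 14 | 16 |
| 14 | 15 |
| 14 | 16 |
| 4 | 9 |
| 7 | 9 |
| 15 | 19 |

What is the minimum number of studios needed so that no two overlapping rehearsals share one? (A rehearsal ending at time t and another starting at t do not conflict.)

3

starts: [1, 4, 7, 8, 14, 14, 14, 15, 19]
ends:   [7, 9, 9, 10, 15, 16, 16, 19, 20]
s1→1 s4→2 e7→1 s7→2 s8→3  — peak 3.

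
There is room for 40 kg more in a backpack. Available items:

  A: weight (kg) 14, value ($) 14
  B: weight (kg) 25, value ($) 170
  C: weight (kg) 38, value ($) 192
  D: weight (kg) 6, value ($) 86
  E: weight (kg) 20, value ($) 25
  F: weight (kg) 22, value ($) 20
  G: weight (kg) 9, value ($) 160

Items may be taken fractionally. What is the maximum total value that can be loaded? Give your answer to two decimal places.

Ratios (sorted): G 17.78, D 14.33, B 6.80, C 5.05, E 1.25, A 1.00, F 0.91
take G (9 @ 160); take D (6 @ 86); take B (25 @ 170). Capacity used 40/40.
Total value = 416.00

416.00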